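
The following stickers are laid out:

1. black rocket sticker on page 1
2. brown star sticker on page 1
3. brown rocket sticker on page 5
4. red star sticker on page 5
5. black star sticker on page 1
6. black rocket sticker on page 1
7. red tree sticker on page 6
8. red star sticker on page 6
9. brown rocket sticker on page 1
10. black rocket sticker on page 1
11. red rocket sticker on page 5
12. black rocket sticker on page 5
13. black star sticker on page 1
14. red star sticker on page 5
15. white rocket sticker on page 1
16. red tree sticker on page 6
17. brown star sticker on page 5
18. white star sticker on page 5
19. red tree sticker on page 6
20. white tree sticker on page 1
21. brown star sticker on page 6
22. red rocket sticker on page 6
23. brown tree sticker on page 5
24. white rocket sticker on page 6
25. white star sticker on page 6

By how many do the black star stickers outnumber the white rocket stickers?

black star stickers: 2.
white rocket stickers: 2.
2 − 2 = 0.

0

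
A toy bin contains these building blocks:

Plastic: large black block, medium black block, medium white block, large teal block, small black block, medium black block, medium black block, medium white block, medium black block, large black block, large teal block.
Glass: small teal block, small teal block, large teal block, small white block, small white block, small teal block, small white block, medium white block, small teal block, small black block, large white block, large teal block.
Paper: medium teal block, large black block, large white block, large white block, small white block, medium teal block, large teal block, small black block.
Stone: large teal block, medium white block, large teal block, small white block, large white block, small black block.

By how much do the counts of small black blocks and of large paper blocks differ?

small black blocks: 4. large paper blocks: 4.
|4 − 4| = 4 − 4 = 0.

0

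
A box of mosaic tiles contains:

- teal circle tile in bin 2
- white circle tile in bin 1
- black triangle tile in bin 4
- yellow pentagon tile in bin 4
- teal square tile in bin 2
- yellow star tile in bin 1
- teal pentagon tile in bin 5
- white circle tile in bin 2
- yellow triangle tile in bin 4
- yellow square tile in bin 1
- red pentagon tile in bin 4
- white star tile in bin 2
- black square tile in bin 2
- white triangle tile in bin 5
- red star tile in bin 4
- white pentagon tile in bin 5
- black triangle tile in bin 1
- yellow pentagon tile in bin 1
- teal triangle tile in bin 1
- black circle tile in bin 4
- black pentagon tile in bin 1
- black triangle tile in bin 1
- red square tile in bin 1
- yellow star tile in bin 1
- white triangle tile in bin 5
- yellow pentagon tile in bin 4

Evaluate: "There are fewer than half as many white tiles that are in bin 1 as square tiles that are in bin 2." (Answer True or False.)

|white tiles in bin 1| = 1.
|square tiles in bin 2| = 2.
The claim requires 2 × 1 = 2 < 2, which does not hold.

False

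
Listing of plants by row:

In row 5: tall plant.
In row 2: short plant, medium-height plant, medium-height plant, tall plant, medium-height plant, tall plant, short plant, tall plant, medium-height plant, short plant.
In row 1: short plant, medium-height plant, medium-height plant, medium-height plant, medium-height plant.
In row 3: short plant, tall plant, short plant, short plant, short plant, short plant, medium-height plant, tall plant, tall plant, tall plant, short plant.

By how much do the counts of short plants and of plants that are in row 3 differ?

1

short plants: 10. plants in row 3: 11.
|10 − 11| = 11 − 10 = 1.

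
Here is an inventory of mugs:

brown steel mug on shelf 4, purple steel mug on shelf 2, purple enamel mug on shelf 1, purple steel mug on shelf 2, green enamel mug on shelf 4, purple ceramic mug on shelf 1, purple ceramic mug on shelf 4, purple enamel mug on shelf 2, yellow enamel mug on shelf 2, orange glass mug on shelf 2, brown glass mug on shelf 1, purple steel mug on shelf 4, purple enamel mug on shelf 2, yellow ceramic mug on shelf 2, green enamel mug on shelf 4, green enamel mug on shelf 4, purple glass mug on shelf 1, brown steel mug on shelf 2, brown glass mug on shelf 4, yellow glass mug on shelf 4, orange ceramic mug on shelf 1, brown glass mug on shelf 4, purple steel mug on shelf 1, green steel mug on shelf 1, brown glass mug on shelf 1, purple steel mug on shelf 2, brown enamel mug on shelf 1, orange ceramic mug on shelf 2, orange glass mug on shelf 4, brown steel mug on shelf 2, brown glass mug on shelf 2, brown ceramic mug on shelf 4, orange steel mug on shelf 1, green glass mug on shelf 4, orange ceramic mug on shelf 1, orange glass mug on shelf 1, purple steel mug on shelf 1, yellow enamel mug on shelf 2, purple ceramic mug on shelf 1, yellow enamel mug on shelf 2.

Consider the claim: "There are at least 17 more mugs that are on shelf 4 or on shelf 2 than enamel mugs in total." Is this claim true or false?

|mugs on shelf 4 or on shelf 2| = 26.
|enamel mugs| = 10.
The claim requires 26 − 10 = 16 ≥ 17, which does not hold.

False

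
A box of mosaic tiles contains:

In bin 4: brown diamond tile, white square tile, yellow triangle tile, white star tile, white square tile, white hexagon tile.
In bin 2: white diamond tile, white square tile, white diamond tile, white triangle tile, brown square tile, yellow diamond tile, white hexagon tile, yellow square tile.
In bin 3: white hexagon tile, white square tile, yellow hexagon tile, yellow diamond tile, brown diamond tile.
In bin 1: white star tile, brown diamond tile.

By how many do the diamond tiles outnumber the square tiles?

diamond tiles: 7.
square tiles: 6.
7 − 6 = 1.

1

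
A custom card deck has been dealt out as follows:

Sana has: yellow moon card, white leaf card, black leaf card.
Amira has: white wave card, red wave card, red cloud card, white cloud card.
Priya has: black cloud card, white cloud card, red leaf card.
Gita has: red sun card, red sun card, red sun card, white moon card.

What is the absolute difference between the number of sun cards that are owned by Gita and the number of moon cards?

1

sun cards owned by Gita: 3. moon cards: 2.
|3 − 2| = 3 − 2 = 1.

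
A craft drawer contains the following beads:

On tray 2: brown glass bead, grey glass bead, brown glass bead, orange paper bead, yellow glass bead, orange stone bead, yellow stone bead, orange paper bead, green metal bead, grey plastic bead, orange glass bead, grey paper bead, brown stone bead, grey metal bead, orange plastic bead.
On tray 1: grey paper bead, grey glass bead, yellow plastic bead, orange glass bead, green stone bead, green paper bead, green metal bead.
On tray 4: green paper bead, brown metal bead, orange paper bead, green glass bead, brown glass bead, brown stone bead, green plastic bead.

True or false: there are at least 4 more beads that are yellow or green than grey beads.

|beads that are yellow or green| = 10.
|grey beads| = 6.
The claim requires 10 − 6 = 4 ≥ 4, which holds.

True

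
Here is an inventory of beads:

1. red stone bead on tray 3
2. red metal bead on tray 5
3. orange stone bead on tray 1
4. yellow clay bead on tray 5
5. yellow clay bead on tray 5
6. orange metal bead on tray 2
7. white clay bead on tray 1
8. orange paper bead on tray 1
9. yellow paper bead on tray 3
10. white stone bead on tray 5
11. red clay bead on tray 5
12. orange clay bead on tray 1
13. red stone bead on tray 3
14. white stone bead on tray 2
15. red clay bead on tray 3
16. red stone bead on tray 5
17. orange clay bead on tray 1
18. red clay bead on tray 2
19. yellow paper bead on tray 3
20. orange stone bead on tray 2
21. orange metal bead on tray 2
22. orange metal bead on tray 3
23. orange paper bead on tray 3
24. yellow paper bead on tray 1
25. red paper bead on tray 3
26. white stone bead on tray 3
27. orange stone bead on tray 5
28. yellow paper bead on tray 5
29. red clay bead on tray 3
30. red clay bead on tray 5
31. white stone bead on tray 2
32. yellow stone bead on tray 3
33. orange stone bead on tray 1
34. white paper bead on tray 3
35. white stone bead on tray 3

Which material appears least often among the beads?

metal

Counts by material: stone 13, clay 10, paper 8, metal 4.
The minimum is 4, held uniquely by metal.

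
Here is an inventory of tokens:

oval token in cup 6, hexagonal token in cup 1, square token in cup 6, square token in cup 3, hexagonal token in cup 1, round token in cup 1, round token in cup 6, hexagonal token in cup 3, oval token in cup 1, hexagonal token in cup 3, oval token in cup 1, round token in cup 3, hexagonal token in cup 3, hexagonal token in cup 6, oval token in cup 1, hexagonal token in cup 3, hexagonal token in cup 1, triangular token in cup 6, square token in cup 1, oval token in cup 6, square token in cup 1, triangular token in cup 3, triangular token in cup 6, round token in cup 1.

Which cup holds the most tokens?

Counts by cup: cup 1→10, cup 6→7, cup 3→7.
The maximum is 10, held uniquely by cup 1.

cup 1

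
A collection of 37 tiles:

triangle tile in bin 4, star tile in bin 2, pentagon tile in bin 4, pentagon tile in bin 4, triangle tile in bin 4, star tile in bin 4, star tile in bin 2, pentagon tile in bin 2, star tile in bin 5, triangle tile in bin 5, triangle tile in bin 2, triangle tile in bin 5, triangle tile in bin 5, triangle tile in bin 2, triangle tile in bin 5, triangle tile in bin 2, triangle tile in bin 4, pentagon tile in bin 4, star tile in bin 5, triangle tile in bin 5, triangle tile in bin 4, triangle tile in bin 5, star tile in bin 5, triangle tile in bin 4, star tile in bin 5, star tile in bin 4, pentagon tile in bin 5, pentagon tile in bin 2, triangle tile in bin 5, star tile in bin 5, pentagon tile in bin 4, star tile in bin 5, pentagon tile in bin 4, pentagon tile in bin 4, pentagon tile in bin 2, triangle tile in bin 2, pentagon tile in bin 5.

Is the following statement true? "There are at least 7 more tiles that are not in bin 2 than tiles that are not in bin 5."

False

There are 28 tiles that are not in bin 2.
There are 22 tiles that are not in bin 5.
The claim requires 28 − 22 = 6 ≥ 7, which does not hold.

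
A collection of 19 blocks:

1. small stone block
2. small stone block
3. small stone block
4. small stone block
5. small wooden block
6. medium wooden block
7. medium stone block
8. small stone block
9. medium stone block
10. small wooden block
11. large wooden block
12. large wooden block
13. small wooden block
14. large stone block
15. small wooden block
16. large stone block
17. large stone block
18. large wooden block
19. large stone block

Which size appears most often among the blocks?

small

Counts by size: small 9, large 7, medium 3.
The maximum is 9, held uniquely by small.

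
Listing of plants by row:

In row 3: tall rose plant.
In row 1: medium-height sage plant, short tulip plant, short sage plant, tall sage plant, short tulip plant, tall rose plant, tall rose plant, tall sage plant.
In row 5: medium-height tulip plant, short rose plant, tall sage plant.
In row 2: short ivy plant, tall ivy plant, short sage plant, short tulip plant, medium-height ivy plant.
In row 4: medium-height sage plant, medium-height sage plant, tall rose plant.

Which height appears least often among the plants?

medium-height

Counts by height: tall 8, short 7, medium-height 5.
The minimum is 5, held uniquely by medium-height.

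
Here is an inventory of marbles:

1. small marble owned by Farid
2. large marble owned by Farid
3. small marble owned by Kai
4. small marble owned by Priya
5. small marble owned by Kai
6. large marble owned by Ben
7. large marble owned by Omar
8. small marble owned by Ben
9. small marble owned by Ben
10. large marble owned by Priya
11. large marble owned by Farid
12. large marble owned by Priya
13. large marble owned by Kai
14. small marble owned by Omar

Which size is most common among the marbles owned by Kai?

small

Counts by size (restricted to marbles owned by Kai): small 2, large 1.
The maximum is 2, held uniquely by small.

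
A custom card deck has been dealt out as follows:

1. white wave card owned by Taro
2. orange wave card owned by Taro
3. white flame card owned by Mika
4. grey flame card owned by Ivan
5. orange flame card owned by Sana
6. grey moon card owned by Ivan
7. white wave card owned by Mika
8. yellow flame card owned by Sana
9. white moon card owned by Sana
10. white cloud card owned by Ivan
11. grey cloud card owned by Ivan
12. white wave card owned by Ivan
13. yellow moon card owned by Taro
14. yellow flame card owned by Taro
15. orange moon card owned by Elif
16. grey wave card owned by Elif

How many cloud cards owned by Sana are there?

0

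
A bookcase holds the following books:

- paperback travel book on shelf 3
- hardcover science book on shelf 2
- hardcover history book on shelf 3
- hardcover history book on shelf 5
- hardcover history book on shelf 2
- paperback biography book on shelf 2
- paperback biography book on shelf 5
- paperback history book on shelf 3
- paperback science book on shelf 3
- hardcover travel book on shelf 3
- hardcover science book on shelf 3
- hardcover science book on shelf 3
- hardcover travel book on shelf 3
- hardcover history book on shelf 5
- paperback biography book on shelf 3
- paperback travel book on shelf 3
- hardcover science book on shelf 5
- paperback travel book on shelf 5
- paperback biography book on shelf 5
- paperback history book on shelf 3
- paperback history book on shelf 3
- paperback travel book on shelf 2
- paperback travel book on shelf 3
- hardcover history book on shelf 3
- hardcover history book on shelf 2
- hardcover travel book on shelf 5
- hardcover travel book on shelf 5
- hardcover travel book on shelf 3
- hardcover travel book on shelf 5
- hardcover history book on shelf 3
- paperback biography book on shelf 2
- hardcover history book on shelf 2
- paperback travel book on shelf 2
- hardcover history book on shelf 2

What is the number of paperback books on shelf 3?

8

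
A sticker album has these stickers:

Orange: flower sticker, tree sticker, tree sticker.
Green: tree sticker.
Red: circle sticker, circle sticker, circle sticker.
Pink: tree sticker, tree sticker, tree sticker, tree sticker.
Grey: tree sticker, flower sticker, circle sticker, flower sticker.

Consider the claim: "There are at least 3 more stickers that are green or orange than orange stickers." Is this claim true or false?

False

|stickers that are green or orange| = 4.
|orange stickers| = 3.
The claim requires 4 − 3 = 1 ≥ 3, which does not hold.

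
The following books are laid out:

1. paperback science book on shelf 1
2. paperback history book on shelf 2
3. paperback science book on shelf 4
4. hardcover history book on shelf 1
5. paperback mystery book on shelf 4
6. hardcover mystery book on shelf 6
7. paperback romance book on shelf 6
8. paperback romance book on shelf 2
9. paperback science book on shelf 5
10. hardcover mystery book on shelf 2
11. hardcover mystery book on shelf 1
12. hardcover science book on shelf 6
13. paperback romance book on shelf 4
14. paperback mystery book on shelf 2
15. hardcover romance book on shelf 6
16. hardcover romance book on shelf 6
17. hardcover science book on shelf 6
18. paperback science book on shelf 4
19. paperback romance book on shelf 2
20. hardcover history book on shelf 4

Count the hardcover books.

9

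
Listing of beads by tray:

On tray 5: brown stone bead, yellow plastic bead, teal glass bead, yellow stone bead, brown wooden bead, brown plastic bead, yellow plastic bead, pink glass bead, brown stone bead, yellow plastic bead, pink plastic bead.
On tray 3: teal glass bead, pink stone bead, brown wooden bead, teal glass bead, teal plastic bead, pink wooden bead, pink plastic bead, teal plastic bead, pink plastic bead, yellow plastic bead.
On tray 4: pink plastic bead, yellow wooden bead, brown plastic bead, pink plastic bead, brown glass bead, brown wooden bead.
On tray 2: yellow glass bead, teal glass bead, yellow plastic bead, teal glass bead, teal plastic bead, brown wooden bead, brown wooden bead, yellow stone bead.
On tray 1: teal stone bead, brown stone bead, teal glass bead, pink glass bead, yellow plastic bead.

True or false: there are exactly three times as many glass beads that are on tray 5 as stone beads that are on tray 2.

False

glass beads on tray 5: 2.
stone beads on tray 2: 1.
The claim requires 2 = 3 × 1 = 3, which does not hold.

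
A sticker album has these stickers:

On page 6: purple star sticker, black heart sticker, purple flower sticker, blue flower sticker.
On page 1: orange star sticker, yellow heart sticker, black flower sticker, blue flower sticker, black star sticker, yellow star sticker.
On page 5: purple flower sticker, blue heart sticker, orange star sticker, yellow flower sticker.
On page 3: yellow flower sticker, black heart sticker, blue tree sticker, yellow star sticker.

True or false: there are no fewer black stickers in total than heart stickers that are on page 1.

|black stickers| = 4.
|heart stickers on page 1| = 1.
The claim requires 4 ≥ 1, which holds.

True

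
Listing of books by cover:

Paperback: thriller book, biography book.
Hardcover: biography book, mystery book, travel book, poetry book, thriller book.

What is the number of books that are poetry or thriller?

poetry: 1; thriller: 2; together 1 + 2 = 3.

3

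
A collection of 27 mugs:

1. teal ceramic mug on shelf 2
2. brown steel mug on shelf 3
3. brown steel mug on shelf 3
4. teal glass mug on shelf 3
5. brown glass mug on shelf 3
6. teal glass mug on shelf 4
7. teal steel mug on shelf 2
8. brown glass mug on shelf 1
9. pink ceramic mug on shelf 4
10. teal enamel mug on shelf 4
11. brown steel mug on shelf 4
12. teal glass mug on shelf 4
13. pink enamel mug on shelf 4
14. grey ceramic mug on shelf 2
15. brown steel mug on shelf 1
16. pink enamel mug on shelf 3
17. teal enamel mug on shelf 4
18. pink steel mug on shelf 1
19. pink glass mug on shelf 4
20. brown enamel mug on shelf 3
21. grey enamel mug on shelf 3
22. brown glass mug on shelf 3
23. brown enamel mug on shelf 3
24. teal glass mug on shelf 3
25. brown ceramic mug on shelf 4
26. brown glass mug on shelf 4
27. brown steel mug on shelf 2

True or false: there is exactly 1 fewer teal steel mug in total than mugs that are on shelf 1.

|teal steel mugs| = 1.
|mugs on shelf 1| = 3.
The claim requires 3 − 1 (= 2) to equal 1, which does not hold.

False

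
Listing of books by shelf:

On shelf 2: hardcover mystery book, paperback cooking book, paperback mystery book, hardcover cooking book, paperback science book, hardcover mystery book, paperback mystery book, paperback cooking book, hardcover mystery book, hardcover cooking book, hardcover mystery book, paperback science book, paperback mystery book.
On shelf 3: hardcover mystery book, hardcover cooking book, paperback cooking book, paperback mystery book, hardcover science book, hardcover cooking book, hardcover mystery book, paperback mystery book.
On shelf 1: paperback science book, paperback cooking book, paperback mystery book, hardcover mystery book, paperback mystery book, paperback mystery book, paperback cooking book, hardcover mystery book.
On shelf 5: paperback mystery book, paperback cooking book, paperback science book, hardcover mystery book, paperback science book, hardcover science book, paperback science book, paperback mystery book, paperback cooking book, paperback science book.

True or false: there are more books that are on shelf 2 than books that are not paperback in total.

False

There are 13 books on shelf 2.
There are 15 books that are not paperback.
The claim requires 13 > 15, which does not hold.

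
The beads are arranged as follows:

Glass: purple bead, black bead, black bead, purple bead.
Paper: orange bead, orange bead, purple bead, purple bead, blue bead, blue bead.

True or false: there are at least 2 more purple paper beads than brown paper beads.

purple paper beads: 2.
brown paper beads: 0.
The claim requires 2 − 0 = 2 ≥ 2, which holds.

True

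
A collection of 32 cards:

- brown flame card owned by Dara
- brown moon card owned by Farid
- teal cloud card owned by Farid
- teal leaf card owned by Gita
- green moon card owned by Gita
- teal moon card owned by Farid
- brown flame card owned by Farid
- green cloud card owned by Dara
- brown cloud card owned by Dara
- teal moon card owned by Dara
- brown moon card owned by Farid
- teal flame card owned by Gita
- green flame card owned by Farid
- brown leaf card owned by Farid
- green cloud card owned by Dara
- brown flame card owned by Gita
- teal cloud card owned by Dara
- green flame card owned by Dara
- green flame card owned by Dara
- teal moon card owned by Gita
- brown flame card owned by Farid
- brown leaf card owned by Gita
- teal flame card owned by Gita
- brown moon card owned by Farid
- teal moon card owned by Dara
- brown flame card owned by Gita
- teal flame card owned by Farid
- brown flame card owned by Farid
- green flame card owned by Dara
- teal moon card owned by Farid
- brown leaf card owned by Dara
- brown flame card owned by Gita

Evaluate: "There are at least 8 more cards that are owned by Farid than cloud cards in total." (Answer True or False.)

False

|cards owned by Farid| = 12.
|cloud cards| = 5.
The claim requires 12 − 5 = 7 ≥ 8, which does not hold.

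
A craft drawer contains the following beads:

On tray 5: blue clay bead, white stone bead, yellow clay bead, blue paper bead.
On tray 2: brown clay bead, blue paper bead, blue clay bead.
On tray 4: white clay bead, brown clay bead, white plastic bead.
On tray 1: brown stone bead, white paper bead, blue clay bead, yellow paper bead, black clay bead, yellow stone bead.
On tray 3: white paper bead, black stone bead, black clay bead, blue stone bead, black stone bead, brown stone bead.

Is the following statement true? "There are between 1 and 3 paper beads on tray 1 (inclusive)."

True

There are 2 paper beads on tray 1.
The claim requires 1 ≤ 2 ≤ 3, which holds.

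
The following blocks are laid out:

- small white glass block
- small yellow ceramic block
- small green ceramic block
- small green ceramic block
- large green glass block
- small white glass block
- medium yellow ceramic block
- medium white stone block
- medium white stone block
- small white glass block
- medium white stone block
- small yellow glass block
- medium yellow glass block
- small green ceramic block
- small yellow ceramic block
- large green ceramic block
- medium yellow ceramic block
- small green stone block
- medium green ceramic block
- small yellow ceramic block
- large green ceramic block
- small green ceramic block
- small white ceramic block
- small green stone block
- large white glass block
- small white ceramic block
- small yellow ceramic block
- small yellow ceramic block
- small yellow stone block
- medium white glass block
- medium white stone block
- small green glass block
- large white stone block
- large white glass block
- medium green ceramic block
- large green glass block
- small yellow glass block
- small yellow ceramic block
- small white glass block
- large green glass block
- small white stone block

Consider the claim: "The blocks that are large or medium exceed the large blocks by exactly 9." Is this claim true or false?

False

|blocks that are large or medium| = 18.
|large blocks| = 8.
The claim requires 18 − 8 (= 10) to equal 9, which does not hold.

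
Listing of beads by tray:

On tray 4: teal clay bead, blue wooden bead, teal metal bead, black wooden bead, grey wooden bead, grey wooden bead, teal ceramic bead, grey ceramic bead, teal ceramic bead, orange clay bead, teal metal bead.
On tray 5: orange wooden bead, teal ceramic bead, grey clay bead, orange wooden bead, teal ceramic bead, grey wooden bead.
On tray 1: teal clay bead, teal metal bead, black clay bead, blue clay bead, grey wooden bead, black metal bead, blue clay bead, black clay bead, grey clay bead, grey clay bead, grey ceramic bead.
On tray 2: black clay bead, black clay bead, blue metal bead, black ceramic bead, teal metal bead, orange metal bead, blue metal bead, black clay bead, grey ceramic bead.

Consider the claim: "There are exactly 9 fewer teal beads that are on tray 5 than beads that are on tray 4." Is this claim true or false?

True

There are 2 teal beads on tray 5.
There are 11 beads on tray 4.
The claim requires 11 − 2 (= 9) to equal 9, which holds.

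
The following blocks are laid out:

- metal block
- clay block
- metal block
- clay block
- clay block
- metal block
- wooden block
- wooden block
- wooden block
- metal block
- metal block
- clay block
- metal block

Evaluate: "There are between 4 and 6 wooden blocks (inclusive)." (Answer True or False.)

wooden blocks: 3.
The claim requires 4 ≤ 3 ≤ 6, which does not hold.

False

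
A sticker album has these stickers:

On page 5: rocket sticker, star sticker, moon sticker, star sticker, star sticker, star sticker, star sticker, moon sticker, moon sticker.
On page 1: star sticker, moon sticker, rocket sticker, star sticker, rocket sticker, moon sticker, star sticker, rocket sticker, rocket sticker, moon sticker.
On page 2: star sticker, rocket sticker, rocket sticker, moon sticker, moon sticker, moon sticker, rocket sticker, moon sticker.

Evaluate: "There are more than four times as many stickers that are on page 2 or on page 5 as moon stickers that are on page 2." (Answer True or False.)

|stickers on page 2 or on page 5| = 17.
|moon stickers on page 2| = 4.
The claim requires 17 > 4 × 4 = 16, which holds.

True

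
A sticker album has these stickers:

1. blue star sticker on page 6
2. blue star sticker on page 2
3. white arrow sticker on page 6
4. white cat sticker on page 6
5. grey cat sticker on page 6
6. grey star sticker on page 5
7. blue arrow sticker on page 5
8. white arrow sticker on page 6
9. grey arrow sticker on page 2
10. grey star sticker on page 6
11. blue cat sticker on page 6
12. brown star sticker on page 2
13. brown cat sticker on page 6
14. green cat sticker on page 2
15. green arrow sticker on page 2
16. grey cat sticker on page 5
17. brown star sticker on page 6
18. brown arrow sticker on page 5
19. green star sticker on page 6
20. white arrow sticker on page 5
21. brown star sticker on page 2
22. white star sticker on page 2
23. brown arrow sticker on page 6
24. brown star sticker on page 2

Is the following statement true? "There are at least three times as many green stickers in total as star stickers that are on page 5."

There are 3 green stickers.
There is 1 star sticker on page 5.
The claim requires 3 ≥ 3 × 1 = 3, which holds.

True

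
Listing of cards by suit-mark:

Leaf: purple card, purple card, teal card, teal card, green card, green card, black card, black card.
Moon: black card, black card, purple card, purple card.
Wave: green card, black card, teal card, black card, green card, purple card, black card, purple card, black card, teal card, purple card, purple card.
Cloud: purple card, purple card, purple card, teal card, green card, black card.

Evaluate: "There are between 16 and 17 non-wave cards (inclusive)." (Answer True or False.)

False

non-wave cards: 18.
The claim requires 16 ≤ 18 ≤ 17, which does not hold.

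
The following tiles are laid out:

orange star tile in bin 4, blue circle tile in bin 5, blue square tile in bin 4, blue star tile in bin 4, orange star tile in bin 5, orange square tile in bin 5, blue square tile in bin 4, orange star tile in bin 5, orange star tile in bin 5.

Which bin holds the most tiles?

bin 5

Counts by bin: bin 5→5, bin 4→4.
The maximum is 5, held uniquely by bin 5.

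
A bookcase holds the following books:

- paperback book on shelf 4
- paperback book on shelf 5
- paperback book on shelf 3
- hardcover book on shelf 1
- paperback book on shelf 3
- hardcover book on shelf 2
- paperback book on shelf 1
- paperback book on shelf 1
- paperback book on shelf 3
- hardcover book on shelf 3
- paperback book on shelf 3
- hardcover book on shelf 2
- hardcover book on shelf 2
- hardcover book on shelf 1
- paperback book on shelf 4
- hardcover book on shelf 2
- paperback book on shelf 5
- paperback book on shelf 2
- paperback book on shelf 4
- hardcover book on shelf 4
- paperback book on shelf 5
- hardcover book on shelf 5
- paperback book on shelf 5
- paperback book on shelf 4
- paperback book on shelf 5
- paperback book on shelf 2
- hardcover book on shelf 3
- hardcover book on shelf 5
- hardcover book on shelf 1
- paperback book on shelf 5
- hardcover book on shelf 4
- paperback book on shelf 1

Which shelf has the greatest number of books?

Counts by shelf: shelf 5→8, shelf 4→6, shelf 1→6, shelf 3→6, shelf 2→6.
The maximum is 8, held uniquely by shelf 5.

shelf 5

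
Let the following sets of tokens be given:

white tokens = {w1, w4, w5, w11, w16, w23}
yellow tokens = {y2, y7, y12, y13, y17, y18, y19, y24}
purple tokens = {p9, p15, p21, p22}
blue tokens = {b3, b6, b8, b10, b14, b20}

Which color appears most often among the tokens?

yellow

Counts by color: yellow 8, white 6, blue 6, purple 4.
The maximum is 8, held uniquely by yellow.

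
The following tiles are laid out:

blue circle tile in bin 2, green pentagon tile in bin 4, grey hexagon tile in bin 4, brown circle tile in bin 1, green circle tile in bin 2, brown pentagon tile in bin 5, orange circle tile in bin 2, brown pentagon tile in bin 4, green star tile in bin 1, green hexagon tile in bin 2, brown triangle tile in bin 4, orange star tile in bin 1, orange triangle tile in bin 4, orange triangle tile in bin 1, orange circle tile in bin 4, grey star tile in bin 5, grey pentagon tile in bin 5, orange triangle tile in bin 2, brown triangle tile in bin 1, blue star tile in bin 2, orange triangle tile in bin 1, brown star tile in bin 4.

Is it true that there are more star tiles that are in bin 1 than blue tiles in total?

star tiles in bin 1: 2.
blue tiles: 2.
The claim requires 2 > 2, which does not hold.

False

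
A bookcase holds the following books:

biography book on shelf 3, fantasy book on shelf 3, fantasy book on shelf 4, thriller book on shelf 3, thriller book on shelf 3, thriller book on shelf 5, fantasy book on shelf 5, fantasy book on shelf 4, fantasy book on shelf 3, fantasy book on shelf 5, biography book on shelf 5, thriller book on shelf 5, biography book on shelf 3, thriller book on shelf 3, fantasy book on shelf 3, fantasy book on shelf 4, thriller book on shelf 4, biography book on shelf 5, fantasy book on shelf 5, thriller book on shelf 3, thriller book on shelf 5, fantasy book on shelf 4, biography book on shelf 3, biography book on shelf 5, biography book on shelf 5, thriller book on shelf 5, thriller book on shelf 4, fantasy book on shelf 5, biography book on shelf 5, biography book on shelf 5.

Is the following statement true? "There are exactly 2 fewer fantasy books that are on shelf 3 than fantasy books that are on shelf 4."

|fantasy books on shelf 3| = 3.
|fantasy books on shelf 4| = 4.
The claim requires 4 − 3 (= 1) to equal 2, which does not hold.

False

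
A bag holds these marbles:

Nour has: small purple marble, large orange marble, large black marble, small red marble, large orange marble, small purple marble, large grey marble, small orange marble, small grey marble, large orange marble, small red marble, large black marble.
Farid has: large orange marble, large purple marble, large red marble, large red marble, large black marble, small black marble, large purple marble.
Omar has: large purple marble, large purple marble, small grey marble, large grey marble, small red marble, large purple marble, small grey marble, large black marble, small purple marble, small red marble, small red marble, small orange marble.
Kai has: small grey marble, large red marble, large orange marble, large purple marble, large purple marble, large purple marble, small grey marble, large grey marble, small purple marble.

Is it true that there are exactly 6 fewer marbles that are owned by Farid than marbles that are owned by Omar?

False

|marbles owned by Farid| = 7.
|marbles owned by Omar| = 12.
The claim requires 12 − 7 (= 5) to equal 6, which does not hold.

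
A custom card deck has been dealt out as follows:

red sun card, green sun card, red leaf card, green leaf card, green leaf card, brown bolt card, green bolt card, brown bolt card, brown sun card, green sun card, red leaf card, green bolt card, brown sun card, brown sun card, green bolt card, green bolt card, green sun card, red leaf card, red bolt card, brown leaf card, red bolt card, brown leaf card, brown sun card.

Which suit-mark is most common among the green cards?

Counts by suit-mark (restricted to green cards): bolt 4, sun 3, leaf 2.
The maximum is 4, held uniquely by bolt.

bolt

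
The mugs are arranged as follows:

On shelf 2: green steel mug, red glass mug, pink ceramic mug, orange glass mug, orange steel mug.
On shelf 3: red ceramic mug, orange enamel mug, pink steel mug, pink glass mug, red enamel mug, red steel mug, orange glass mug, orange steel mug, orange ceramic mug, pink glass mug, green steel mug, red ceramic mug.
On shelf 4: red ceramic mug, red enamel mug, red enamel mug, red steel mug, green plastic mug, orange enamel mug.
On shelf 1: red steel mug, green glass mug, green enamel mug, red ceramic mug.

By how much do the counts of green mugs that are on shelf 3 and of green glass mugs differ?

green mugs on shelf 3: 1. green glass mugs: 1.
|1 − 1| = 1 − 1 = 0.

0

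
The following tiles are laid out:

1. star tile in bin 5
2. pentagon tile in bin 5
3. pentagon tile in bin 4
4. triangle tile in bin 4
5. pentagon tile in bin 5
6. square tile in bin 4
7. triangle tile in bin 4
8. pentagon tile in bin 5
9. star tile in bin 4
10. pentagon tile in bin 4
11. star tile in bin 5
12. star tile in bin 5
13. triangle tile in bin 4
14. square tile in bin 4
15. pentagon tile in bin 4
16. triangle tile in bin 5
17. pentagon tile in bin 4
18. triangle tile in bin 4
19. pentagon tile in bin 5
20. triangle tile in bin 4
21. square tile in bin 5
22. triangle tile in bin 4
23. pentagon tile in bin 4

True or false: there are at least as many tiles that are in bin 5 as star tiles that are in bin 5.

There are 9 tiles in bin 5.
There are 3 star tiles in bin 5.
The claim requires 9 ≥ 3, which holds.

True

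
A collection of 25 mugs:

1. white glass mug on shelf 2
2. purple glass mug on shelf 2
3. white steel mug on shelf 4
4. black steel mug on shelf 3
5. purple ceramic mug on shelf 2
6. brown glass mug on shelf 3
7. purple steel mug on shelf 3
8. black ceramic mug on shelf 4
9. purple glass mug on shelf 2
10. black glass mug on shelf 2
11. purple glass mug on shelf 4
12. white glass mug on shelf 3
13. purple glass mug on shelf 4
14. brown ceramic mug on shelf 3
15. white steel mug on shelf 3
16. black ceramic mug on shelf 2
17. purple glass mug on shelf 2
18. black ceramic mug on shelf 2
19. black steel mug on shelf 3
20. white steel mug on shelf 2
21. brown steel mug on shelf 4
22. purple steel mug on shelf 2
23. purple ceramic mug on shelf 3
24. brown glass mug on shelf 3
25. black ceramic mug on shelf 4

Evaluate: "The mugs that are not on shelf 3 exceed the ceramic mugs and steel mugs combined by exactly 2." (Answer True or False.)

False

mugs that are not on shelf 3: 16.
ceramic mugs: 7; steel mugs: 8; combined: 7 + 8 = 15.
The claim requires 16 − 15 (= 1) to equal 2, which does not hold.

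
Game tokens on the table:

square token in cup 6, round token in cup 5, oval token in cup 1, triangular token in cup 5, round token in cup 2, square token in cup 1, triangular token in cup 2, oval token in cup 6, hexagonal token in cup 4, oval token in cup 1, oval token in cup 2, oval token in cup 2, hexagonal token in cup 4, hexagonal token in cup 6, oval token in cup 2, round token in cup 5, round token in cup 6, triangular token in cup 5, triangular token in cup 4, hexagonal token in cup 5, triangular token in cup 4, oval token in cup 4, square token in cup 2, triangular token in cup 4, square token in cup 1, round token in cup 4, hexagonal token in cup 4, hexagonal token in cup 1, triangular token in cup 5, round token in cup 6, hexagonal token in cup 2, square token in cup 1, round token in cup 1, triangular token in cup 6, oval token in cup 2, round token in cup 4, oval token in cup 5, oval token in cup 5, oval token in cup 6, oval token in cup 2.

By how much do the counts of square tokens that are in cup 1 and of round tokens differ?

square tokens in cup 1: 3. round tokens: 8.
|3 − 8| = 8 − 3 = 5.

5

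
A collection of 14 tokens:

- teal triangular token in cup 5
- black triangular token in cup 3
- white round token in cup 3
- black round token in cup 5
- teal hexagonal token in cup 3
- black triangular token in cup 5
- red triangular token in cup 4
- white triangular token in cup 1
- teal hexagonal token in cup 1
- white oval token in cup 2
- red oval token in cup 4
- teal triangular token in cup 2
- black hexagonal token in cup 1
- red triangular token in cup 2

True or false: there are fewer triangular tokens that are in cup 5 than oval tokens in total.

|triangular tokens in cup 5| = 2.
|oval tokens| = 2.
The claim requires 2 < 2, which does not hold.

False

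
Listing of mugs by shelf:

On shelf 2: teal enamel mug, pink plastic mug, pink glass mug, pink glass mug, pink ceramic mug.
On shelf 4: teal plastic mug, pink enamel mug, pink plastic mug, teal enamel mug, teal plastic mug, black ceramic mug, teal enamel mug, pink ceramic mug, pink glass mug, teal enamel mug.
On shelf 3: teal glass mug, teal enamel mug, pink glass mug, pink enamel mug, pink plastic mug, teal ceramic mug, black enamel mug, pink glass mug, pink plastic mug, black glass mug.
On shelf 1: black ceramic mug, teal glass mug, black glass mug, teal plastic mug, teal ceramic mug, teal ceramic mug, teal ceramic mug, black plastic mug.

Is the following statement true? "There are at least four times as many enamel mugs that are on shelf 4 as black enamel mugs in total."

There are 4 enamel mugs on shelf 4.
There is 1 black enamel mug.
The claim requires 4 ≥ 4 × 1 = 4, which holds.

True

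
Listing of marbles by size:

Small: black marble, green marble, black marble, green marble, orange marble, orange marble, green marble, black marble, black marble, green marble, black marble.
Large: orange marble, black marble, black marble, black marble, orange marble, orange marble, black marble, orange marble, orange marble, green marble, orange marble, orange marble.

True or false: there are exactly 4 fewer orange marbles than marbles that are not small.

orange marbles: 9.
marbles that are not small: 12.
The claim requires 12 − 9 (= 3) to equal 4, which does not hold.

False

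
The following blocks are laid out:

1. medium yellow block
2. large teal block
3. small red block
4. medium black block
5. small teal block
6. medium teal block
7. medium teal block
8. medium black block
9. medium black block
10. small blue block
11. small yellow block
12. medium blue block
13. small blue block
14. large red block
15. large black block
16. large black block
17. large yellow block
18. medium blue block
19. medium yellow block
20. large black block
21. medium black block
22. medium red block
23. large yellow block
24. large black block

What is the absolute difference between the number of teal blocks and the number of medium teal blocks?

teal blocks: 4. medium teal blocks: 2.
|4 − 2| = 4 − 2 = 2.

2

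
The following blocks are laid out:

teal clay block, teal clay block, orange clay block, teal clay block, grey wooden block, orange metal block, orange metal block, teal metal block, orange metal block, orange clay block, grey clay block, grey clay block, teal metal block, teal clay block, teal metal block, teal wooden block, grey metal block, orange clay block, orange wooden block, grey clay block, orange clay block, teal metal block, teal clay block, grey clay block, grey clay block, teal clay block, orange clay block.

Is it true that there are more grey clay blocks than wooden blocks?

True

|grey clay blocks| = 5.
|wooden blocks| = 3.
The claim requires 5 > 3, which holds.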